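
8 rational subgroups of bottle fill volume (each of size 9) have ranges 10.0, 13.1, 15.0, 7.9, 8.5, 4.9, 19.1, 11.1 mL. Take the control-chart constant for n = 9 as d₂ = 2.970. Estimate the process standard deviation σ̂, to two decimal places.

R̄ = (10.0 + 13.1 + 15.0 + 7.9 + 8.5 + 4.9 + 19.1 + 11.1) / 8 = 11.2000
σ̂ = R̄ / d₂ = 11.2000 / 2.970 = 3.7710

3.77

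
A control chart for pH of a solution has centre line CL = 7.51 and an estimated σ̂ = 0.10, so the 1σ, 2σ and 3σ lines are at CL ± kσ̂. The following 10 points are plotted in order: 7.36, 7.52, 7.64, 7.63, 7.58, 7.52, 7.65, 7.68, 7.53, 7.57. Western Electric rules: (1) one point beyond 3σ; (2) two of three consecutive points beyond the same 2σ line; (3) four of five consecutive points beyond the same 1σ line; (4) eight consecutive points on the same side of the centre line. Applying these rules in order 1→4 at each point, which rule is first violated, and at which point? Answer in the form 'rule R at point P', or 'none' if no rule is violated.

Zone of each point (C = within 1σ̂, B = 1σ̂–2σ̂, A = 2σ̂–3σ̂, * = beyond 3σ̂; sign = side of CL): 1:-B, 2:+C, 3:+B, 4:+B, 5:+C, 6:+C, 7:+B, 8:+B, 9:+C, 10:+C
Rule 4 (eight consecutive points on the same side of the centre line) is satisfied at point 9.

rule 4 at point 9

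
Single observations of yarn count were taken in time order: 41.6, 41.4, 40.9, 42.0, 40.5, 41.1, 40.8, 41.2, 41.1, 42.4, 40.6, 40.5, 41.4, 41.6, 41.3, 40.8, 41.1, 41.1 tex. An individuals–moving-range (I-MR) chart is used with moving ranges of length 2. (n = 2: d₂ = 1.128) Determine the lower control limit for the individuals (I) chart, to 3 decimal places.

39.609

X̄ = (41.6 + 41.4 + 40.9 + 42.0 + 40.5 + 41.1 + 40.8 + 41.2 + 41.1 + 42.4 + 40.6 + 40.5 + 41.4 + 41.6 + 41.3 + 40.8 + 41.1 + 41.1) / 18 = 41.1889
Moving ranges: 0.2, 0.5, 1.1, 1.5, 0.6, 0.3, 0.4, 0.1, 1.3, 1.8, 0.1, 0.9, 0.2, 0.3, 0.5, 0.3, 0.0; M̄R̄ = 10.1000 / 17 = 0.5941
LCL = X̄ − 3·M̄R̄/d₂ = 41.1889 − 3 × 0.5941 / 1.128 = 39.6088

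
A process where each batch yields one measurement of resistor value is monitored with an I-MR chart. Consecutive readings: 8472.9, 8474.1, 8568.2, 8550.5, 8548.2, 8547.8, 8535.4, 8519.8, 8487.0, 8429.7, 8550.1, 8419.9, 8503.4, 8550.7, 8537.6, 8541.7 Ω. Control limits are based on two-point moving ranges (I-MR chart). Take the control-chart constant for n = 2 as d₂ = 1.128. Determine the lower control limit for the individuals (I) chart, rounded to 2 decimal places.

X̄ = (8472.9 + 8474.1 + 8568.2 + 8550.5 + 8548.2 + 8547.8 + 8535.4 + 8519.8 + 8487.0 + 8429.7 + 8550.1 + 8419.9 + 8503.4 + 8550.7 + 8537.6 + 8541.7) / 16 = 8514.8125
Moving ranges: 1.2, 94.1, 17.7, 2.3, 0.4, 12.4, 15.6, 32.8, 57.3, 120.4, 130.2, 83.5, 47.3, 13.1, 4.1; M̄R̄ = 632.4000 / 15 = 42.1600
LCL = X̄ − 3·M̄R̄/d₂ = 8514.8125 − 3 × 42.1600 / 1.128 = 8402.6848

8402.68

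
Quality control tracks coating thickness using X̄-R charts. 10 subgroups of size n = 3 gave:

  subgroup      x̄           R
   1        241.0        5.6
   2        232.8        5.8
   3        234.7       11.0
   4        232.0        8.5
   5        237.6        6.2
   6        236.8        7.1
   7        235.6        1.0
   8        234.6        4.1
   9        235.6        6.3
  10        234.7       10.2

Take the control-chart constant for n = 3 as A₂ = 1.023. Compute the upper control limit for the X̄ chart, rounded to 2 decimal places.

X̄̄ = (241.0 + 232.8 + 234.7 + 232.0 + 237.6 + 236.8 + 235.6 + 234.6 + 235.6 + 234.7) / 10 = 2355.4000 / 10 = 235.5400
R̄ = (5.6 + 5.8 + 11.0 + 8.5 + 6.2 + 7.1 + 1.0 + 4.1 + 6.3 + 10.2) / 10 = 65.8000 / 10 = 6.5800
UCL = X̄̄ + A₂·R̄ = 235.5400 + 1.023 × 6.5800 = 242.2713

242.27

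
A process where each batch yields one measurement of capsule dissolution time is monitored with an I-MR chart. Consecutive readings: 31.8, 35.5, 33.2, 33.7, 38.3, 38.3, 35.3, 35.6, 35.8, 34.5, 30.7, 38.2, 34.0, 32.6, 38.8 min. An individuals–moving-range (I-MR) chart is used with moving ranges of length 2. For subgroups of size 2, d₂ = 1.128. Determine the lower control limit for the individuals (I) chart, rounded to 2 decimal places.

27.68

X̄ = (31.8 + 35.5 + 33.2 + 33.7 + 38.3 + 38.3 + 35.3 + 35.6 + 35.8 + 34.5 + 30.7 + 38.2 + 34.0 + 32.6 + 38.8) / 15 = 35.0867
Moving ranges: 3.7, 2.3, 0.5, 4.6, 0.0, 3.0, 0.3, 0.2, 1.3, 3.8, 7.5, 4.2, 1.4, 6.2; M̄R̄ = 39.0000 / 14 = 2.7857
LCL = X̄ − 3·M̄R̄/d₂ = 35.0867 − 3 × 2.7857 / 1.128 = 27.6779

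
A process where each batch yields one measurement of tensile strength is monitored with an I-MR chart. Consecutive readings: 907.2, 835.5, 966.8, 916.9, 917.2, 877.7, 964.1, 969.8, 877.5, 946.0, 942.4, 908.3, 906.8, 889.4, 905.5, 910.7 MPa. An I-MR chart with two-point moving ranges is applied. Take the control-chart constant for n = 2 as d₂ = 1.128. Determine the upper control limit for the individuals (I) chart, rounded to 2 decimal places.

X̄ = (907.2 + 835.5 + 966.8 + 916.9 + 917.2 + 877.7 + 964.1 + 969.8 + 877.5 + 946.0 + 942.4 + 908.3 + 906.8 + 889.4 + 905.5 + 910.7) / 16 = 915.1125
Moving ranges: 71.7, 131.3, 49.9, 0.3, 39.5, 86.4, 5.7, 92.3, 68.5, 3.6, 34.1, 1.5, 17.4, 16.1, 5.2; M̄R̄ = 623.5000 / 15 = 41.5667
UCL = X̄ + 3·M̄R̄/d₂ = 915.1125 + 3 × 41.5667 / 1.128 = 1025.6621

1025.66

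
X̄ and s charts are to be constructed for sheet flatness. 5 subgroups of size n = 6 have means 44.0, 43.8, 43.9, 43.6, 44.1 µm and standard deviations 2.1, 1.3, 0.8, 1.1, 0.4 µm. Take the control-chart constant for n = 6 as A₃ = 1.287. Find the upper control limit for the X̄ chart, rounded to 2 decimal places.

45.35

X̄̄ = (44.0 + 43.8 + 43.9 + 43.6 + 44.1) / 5 = 43.8800
s̄ = (2.1 + 1.3 + 0.8 + 1.1 + 0.4) / 5 = 1.1400
UCL = X̄̄ + A₃·s̄ = 43.8800 + 1.287 × 1.1400 = 45.3472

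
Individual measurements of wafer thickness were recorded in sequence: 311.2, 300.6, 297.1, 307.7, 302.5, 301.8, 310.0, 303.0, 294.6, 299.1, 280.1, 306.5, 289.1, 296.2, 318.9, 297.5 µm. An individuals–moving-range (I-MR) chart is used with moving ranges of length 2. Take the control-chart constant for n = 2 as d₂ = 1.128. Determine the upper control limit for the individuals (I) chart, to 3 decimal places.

331.614

X̄ = (311.2 + 300.6 + 297.1 + 307.7 + 302.5 + 301.8 + 310.0 + 303.0 + 294.6 + 299.1 + 280.1 + 306.5 + 289.1 + 296.2 + 318.9 + 297.5) / 16 = 300.9937
Moving ranges: 10.6, 3.5, 10.6, 5.2, 0.7, 8.2, 7.0, 8.4, 4.5, 19.0, 26.4, 17.4, 7.1, 22.7, 21.4; M̄R̄ = 172.7000 / 15 = 11.5133
UCL = X̄ + 3·M̄R̄/d₂ = 300.9937 + 3 × 11.5133 / 1.128 = 331.6143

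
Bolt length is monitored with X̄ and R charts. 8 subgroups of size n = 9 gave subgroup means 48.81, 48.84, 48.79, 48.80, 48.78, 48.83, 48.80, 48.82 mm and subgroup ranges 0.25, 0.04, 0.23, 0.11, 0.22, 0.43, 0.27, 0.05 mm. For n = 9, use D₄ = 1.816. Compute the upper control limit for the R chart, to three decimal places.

R̄ = (0.25 + 0.04 + 0.23 + 0.11 + 0.22 + 0.43 + 0.27 + 0.05) / 8 = 1.6000 / 8 = 0.2000
UCL_R = D₄·R̄ = 1.816 × 0.2000 = 0.3632

0.363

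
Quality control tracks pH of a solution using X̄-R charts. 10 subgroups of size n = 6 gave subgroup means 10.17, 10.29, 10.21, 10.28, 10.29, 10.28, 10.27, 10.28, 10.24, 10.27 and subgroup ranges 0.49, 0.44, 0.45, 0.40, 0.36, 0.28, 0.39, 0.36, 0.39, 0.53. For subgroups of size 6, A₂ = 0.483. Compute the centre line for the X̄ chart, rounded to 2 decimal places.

X̄̄ = (10.17 + 10.29 + 10.21 + 10.28 + 10.29 + 10.28 + 10.27 + 10.28 + 10.24 + 10.27) / 10 = 102.5800 / 10 = 10.2580
CL = X̄̄ = 10.2580

10.26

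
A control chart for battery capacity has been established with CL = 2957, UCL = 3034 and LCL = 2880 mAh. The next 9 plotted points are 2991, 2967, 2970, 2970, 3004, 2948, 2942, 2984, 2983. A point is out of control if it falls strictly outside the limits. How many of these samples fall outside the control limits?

0

All 9 points lie within [2880, 3034].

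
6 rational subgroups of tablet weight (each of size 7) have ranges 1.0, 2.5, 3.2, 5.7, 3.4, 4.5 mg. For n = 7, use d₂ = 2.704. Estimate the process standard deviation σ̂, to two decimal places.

R̄ = (1.0 + 2.5 + 3.2 + 5.7 + 3.4 + 4.5) / 6 = 3.3833
σ̂ = R̄ / d₂ = 3.3833 / 2.704 = 1.2512

1.25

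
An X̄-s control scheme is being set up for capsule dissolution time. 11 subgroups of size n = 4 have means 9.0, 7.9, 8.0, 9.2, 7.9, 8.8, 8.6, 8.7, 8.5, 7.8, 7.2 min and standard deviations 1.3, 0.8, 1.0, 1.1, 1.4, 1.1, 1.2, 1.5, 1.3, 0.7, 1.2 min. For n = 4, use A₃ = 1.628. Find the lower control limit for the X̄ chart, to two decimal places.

X̄̄ = (9.0 + 7.9 + 8.0 + 9.2 + 7.9 + 8.8 + 8.6 + 8.7 + 8.5 + 7.8 + 7.2) / 11 = 8.3273
s̄ = (1.3 + 0.8 + 1.0 + 1.1 + 1.4 + 1.1 + 1.2 + 1.5 + 1.3 + 0.7 + 1.2) / 11 = 1.1455
LCL = X̄̄ − A₃·s̄ = 8.3273 − 1.628 × 1.1455 = 6.4625

6.46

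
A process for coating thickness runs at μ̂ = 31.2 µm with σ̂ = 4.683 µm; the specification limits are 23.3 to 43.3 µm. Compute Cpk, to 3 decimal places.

0.562

Cpu = (USL − μ̂) / (3σ̂) = (43.3 − 31.2) / (3 × 4.683) = 0.8613; Cpl = (μ̂ − LSL) / (3σ̂) = (31.2 − 23.3) / (3 × 4.683) = 0.5623; Cpk = min(Cpu, Cpl) = 0.5623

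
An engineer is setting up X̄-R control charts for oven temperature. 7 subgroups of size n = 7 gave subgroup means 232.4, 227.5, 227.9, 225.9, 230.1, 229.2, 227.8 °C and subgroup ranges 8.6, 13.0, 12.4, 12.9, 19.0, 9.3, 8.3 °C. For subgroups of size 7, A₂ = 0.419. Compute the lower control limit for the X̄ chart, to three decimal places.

X̄̄ = (232.4 + 227.5 + 227.9 + 225.9 + 230.1 + 229.2 + 227.8) / 7 = 1600.8000 / 7 = 228.6857
R̄ = (8.6 + 13.0 + 12.4 + 12.9 + 19.0 + 9.3 + 8.3) / 7 = 83.5000 / 7 = 11.9286
LCL = X̄̄ − A₂·R̄ = 228.6857 − 0.419 × 11.9286 = 223.6876

223.688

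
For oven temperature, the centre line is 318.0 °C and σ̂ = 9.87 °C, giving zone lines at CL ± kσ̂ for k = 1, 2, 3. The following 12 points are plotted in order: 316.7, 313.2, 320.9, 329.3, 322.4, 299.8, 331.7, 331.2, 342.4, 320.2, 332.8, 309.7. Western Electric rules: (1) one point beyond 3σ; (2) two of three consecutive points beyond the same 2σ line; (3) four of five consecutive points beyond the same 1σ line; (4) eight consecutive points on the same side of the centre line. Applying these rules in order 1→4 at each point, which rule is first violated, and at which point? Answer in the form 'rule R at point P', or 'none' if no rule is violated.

rule 3 at point 11

Zone of each point (C = within 1σ̂, B = 1σ̂–2σ̂, A = 2σ̂–3σ̂, * = beyond 3σ̂; sign = side of CL): 1:-C, 2:-C, 3:+C, 4:+B, 5:+C, 6:-B, 7:+B, 8:+B, 9:+A, 10:+C, 11:+B, 12:-C
Rule 3 (four of five consecutive points beyond the same 1σ limit) is satisfied at point 11.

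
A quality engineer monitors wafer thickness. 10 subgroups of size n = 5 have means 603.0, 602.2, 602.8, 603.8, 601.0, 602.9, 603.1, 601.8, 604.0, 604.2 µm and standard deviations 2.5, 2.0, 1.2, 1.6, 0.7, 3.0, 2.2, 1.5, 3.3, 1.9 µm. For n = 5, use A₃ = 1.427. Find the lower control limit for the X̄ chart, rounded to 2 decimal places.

X̄̄ = (603.0 + 602.2 + 602.8 + 603.8 + 601.0 + 602.9 + 603.1 + 601.8 + 604.0 + 604.2) / 10 = 602.8800
s̄ = (2.5 + 2.0 + 1.2 + 1.6 + 0.7 + 3.0 + 2.2 + 1.5 + 3.3 + 1.9) / 10 = 1.9900
LCL = X̄̄ − A₃·s̄ = 602.8800 − 1.427 × 1.9900 = 600.0403

600.04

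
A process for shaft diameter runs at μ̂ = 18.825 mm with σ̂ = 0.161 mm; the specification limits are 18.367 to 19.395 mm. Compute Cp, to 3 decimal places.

Cp = (USL − LSL) / (6σ̂) = (19.395 − 18.367) / (6 × 0.161) = 1.0280 / 0.9660 = 1.0642

1.064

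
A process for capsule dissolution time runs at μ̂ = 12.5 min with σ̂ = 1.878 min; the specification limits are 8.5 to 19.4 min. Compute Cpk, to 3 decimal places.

0.710

Cpu = (USL − μ̂) / (3σ̂) = (19.4 − 12.5) / (3 × 1.878) = 1.2247; Cpl = (μ̂ − LSL) / (3σ̂) = (12.5 − 8.5) / (3 × 1.878) = 0.7100; Cpk = min(Cpu, Cpl) = 0.7100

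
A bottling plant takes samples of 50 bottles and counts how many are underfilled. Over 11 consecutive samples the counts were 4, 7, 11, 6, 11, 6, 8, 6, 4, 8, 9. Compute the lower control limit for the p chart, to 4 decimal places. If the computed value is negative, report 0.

0.0000

p̄ = Σdᵢ / (k·n) = 80 / (11 × 50) = 0.14545
LCL = p̄ − 3·√(p̄(1−p̄)/n) = 0.14545 − 3 × 0.04986 = -0.00412 → 0 (negative, so LCL = 0)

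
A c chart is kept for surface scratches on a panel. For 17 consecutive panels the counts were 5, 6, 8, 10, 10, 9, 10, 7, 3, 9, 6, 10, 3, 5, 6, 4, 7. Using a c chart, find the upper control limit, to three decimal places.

14.845

c̄ = (5 + 6 + 8 + 10 + 10 + 9 + 10 + 7 + 3 + 9 + 6 + 10 + 3 + 5 + 6 + 4 + 7) / 17 = 118 / 17 = 6.9412
UCL = c̄ + 3√c̄ = 6.9412 + 3 × √6.9412 = 6.9412 + 3 × 2.6346 = 14.8450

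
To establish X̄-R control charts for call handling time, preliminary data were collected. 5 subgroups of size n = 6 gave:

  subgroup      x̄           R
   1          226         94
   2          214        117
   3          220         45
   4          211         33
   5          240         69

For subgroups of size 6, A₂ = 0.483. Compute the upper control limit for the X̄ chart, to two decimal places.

X̄̄ = (226 + 214 + 220 + 211 + 240) / 5 = 1111.0000 / 5 = 222.2000
R̄ = (94 + 117 + 45 + 33 + 69) / 5 = 358.0000 / 5 = 71.6000
UCL = X̄̄ + A₂·R̄ = 222.2000 + 0.483 × 71.6000 = 256.7828

256.78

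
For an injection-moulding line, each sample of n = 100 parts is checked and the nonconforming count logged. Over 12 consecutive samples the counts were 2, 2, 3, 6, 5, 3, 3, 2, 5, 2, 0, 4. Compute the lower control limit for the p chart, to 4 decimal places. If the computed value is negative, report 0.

p̄ = Σdᵢ / (k·n) = 37 / (12 × 100) = 0.03083
LCL = p̄ − 3·√(p̄(1−p̄)/n) = 0.03083 − 3 × 0.01729 = -0.02103 → 0 (negative, so LCL = 0)

0.0000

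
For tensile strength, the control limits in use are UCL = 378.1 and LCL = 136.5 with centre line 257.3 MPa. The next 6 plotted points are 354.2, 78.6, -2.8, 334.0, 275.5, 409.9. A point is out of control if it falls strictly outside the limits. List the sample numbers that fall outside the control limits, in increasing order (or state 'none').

Compare each point to [136.5, 378.1]: sample 2 = 78.6 < LCL; sample 3 = -2.8 < LCL; sample 6 = 409.9 > UCL.

2, 3, 6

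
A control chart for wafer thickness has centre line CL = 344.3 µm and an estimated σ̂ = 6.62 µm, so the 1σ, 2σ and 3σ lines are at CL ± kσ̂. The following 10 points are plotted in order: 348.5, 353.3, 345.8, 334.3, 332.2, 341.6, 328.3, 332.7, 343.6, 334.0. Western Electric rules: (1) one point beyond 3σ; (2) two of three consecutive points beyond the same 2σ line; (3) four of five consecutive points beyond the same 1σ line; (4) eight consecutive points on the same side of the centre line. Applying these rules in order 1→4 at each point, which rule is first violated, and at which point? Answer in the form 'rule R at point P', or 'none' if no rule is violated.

rule 3 at point 8

Zone of each point (C = within 1σ̂, B = 1σ̂–2σ̂, A = 2σ̂–3σ̂, * = beyond 3σ̂; sign = side of CL): 1:+C, 2:+B, 3:+C, 4:-B, 5:-B, 6:-C, 7:-A, 8:-B, 9:-C, 10:-B
Rule 3 (four of five consecutive points beyond the same 1σ limit) is satisfied at point 8.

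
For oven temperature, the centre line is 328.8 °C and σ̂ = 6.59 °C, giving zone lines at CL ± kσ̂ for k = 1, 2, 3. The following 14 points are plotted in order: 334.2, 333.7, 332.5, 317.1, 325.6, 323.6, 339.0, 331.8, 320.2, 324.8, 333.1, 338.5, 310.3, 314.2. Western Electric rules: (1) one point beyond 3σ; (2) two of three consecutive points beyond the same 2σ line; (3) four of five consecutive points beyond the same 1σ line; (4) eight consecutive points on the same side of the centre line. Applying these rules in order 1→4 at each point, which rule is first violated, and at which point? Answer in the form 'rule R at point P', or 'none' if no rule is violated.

rule 2 at point 14

Zone of each point (C = within 1σ̂, B = 1σ̂–2σ̂, A = 2σ̂–3σ̂, * = beyond 3σ̂; sign = side of CL): 1:+C, 2:+C, 3:+C, 4:-B, 5:-C, 6:-C, 7:+B, 8:+C, 9:-B, 10:-C, 11:+C, 12:+B, 13:-A, 14:-A
Rule 2 (two of three consecutive points beyond the same 2σ limit) is satisfied at point 14.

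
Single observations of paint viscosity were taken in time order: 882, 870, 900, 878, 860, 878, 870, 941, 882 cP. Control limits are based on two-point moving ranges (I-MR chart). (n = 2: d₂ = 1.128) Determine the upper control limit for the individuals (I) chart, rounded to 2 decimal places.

X̄ = (882 + 870 + 900 + 878 + 860 + 878 + 870 + 941 + 882) / 9 = 884.5556
Moving ranges: 12, 30, 22, 18, 18, 8, 71, 59; M̄R̄ = 238.0000 / 8 = 29.7500
UCL = X̄ + 3·M̄R̄/d₂ = 884.5556 + 3 × 29.7500 / 1.128 = 963.6779

963.68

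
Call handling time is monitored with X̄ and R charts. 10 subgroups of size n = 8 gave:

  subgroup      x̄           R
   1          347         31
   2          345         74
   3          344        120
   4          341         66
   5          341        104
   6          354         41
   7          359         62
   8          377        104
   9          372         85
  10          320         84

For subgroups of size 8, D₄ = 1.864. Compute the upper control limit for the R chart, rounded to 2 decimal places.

143.71

R̄ = (31 + 74 + 120 + 66 + 104 + 41 + 62 + 104 + 85 + 84) / 10 = 771.0000 / 10 = 77.1000
UCL_R = D₄·R̄ = 1.864 × 77.1000 = 143.7144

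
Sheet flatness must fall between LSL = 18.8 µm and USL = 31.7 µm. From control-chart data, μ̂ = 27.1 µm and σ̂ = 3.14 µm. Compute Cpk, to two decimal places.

0.49

Cpu = (USL − μ̂) / (3σ̂) = (31.7 − 27.1) / (3 × 3.14) = 0.4883; Cpl = (μ̂ − LSL) / (3σ̂) = (27.1 − 18.8) / (3 × 3.14) = 0.8811; Cpk = min(Cpu, Cpl) = 0.4883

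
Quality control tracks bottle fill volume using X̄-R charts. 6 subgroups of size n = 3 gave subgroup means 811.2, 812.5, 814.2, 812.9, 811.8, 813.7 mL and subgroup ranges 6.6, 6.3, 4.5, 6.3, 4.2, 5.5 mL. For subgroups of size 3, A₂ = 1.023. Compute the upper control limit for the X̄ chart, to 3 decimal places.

818.411

X̄̄ = (811.2 + 812.5 + 814.2 + 812.9 + 811.8 + 813.7) / 6 = 4876.3000 / 6 = 812.7167
R̄ = (6.6 + 6.3 + 4.5 + 6.3 + 4.2 + 5.5) / 6 = 33.4000 / 6 = 5.5667
UCL = X̄̄ + A₂·R̄ = 812.7167 + 1.023 × 5.5667 = 818.4114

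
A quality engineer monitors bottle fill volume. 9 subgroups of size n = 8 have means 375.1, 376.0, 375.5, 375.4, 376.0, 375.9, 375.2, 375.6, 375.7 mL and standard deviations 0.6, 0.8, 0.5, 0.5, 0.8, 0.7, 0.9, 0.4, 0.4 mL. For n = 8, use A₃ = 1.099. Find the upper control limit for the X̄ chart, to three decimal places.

X̄̄ = (375.1 + 376.0 + 375.5 + 375.4 + 376.0 + 375.9 + 375.2 + 375.6 + 375.7) / 9 = 375.6000
s̄ = (0.6 + 0.8 + 0.5 + 0.5 + 0.8 + 0.7 + 0.9 + 0.4 + 0.4) / 9 = 0.6222
UCL = X̄̄ + A₃·s̄ = 375.6000 + 1.099 × 0.6222 = 376.2838

376.284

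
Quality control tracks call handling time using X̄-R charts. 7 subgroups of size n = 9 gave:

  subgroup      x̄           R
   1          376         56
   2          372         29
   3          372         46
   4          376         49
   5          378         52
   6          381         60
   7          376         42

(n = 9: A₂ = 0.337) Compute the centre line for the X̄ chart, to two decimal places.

375.86

X̄̄ = (376 + 372 + 372 + 376 + 378 + 381 + 376) / 7 = 2631.0000 / 7 = 375.8571
CL = X̄̄ = 375.8571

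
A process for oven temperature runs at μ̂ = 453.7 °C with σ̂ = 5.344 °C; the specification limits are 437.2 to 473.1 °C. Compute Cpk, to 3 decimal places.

Cpu = (USL − μ̂) / (3σ̂) = (473.1 − 453.7) / (3 × 5.344) = 1.2101; Cpl = (μ̂ − LSL) / (3σ̂) = (453.7 − 437.2) / (3 × 5.344) = 1.0292; Cpk = min(Cpu, Cpl) = 1.0292

1.029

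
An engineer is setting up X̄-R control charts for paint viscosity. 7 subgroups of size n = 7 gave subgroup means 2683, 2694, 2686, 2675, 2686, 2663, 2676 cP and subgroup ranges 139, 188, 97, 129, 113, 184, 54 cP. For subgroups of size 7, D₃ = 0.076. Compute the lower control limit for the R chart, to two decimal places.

9.81

R̄ = (139 + 188 + 97 + 129 + 113 + 184 + 54) / 7 = 904.0000 / 7 = 129.1429
LCL_R = D₃·R̄ = 0.076 × 129.1429 = 9.8149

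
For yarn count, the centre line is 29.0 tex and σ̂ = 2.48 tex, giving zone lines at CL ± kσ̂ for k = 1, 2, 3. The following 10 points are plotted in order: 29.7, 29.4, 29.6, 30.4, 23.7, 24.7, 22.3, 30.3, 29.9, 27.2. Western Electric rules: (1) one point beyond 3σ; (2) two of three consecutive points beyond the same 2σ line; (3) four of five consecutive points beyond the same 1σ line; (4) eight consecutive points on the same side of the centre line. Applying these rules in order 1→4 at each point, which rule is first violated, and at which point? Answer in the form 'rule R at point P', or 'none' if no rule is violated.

Zone of each point (C = within 1σ̂, B = 1σ̂–2σ̂, A = 2σ̂–3σ̂, * = beyond 3σ̂; sign = side of CL): 1:+C, 2:+C, 3:+C, 4:+C, 5:-A, 6:-B, 7:-A, 8:+C, 9:+C, 10:-C
Rule 2 (two of three consecutive points beyond the same 2σ limit) is satisfied at point 7.

rule 2 at point 7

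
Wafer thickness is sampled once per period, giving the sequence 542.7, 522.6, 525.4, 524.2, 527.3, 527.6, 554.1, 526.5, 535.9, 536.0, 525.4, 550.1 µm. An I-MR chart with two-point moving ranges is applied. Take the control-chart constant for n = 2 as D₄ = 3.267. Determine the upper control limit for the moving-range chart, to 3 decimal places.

37.541

Moving ranges: 20.1, 2.8, 1.2, 3.1, 0.3, 26.5, 27.6, 9.4, 0.1, 10.6, 24.7; M̄R̄ = 126.4000 / 11 = 11.4909
UCL_MR = D₄·M̄R̄ = 3.267 × 11.4909 = 37.5408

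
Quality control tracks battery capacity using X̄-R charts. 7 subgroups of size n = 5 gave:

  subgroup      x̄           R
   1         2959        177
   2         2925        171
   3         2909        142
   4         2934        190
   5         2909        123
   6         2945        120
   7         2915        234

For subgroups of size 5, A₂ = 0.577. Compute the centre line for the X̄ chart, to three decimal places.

X̄̄ = (2959 + 2925 + 2909 + 2934 + 2909 + 2945 + 2915) / 7 = 20496.0000 / 7 = 2928.0000
CL = X̄̄ = 2928.0000

2928.000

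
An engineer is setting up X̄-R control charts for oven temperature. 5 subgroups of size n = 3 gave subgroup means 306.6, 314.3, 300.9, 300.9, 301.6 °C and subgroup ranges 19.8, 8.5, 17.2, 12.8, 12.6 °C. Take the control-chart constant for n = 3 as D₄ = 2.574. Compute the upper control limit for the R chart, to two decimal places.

R̄ = (19.8 + 8.5 + 17.2 + 12.8 + 12.6) / 5 = 70.9000 / 5 = 14.1800
UCL_R = D₄·R̄ = 2.574 × 14.1800 = 36.4993

36.50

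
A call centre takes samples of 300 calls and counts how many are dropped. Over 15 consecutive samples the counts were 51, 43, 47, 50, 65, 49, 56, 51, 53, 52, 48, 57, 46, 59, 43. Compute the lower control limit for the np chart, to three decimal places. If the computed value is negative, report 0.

31.764

p̄ = Σdᵢ / (k·n) = 770 / (15 × 300) = 0.17111
LCL = np̄ − 3·√(np̄(1−p̄)) = 51.3333 − 3 × 6.5230 = 31.7643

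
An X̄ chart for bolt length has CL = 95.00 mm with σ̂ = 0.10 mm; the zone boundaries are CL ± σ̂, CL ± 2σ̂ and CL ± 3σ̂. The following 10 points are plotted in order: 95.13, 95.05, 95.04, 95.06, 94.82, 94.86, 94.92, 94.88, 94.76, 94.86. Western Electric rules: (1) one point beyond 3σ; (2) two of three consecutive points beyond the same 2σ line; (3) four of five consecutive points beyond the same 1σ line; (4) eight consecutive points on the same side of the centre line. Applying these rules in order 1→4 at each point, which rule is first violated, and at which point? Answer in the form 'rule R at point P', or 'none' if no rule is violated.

rule 3 at point 9

Zone of each point (C = within 1σ̂, B = 1σ̂–2σ̂, A = 2σ̂–3σ̂, * = beyond 3σ̂; sign = side of CL): 1:+B, 2:+C, 3:+C, 4:+C, 5:-B, 6:-B, 7:-C, 8:-B, 9:-A, 10:-B
Rule 3 (four of five consecutive points beyond the same 1σ limit) is satisfied at point 9.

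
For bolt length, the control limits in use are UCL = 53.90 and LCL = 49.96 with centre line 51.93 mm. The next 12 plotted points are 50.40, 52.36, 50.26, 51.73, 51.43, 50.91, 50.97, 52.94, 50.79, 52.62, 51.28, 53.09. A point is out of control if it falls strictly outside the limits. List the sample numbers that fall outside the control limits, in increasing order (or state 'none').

none

All 12 points lie within [49.96, 53.90].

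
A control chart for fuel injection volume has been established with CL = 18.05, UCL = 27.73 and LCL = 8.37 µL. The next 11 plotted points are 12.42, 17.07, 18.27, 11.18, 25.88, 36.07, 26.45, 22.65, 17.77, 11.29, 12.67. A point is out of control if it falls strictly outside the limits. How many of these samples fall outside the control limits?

1

Compare each point to [8.37, 27.73]: sample 6 = 36.07 > UCL.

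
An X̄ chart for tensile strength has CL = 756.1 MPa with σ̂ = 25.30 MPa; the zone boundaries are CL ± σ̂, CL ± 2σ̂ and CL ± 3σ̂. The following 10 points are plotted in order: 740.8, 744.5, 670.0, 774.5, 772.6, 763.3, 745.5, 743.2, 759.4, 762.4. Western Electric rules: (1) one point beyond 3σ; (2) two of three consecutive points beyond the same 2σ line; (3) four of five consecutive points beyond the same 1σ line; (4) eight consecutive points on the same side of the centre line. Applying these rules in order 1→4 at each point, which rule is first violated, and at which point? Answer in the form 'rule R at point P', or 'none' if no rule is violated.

Zone of each point (C = within 1σ̂, B = 1σ̂–2σ̂, A = 2σ̂–3σ̂, * = beyond 3σ̂; sign = side of CL): 1:-C, 2:-C, 3:-*, 4:+C, 5:+C, 6:+C, 7:-C, 8:-C, 9:+C, 10:+C
Rule 1 (one point beyond the 3σ limits) is satisfied at point 3.

rule 1 at point 3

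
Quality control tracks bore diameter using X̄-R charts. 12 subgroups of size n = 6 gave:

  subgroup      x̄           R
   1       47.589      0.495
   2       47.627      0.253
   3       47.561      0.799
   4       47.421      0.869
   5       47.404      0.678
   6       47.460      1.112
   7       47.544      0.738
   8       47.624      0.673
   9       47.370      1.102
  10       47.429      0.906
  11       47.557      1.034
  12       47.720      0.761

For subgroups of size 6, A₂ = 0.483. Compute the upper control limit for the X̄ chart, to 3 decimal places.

47.905

X̄̄ = (47.589 + 47.627 + 47.561 + 47.421 + 47.404 + 47.460 + 47.544 + 47.624 + 47.370 + 47.429 + 47.557 + 47.720) / 12 = 570.3060 / 12 = 47.5255
R̄ = (0.495 + 0.253 + 0.799 + 0.869 + 0.678 + 1.112 + 0.738 + 0.673 + 1.102 + 0.906 + 1.034 + 0.761) / 12 = 9.4200 / 12 = 0.7850
UCL = X̄̄ + A₂·R̄ = 47.5255 + 0.483 × 0.7850 = 47.9047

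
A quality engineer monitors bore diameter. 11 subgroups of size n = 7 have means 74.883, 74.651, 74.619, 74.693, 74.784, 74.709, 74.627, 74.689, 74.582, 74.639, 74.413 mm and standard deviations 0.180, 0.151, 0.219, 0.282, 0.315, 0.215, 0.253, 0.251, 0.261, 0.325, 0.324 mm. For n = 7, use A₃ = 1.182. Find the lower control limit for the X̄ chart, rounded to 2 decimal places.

X̄̄ = (74.883 + 74.651 + 74.619 + 74.693 + 74.784 + 74.709 + 74.627 + 74.689 + 74.582 + 74.639 + 74.413) / 11 = 74.6626
s̄ = (0.180 + 0.151 + 0.219 + 0.282 + 0.315 + 0.215 + 0.253 + 0.251 + 0.261 + 0.325 + 0.324) / 11 = 0.2524
LCL = X̄̄ − A₃·s̄ = 74.6626 − 1.182 × 0.2524 = 74.3643

74.36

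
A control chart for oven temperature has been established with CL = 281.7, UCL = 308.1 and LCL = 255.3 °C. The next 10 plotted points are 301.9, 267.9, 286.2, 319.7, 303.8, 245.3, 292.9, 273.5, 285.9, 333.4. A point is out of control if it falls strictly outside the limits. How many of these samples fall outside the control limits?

Compare each point to [255.3, 308.1]: sample 4 = 319.7 > UCL; sample 6 = 245.3 < LCL; sample 10 = 333.4 > UCL.

3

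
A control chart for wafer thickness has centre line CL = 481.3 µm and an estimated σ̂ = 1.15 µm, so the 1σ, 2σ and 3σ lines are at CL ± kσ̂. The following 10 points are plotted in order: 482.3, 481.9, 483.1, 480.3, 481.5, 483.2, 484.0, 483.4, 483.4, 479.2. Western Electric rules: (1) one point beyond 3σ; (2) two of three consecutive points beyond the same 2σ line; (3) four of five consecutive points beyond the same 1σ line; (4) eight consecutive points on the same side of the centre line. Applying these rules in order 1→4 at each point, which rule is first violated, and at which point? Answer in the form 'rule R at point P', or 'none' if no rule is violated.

rule 3 at point 9

Zone of each point (C = within 1σ̂, B = 1σ̂–2σ̂, A = 2σ̂–3σ̂, * = beyond 3σ̂; sign = side of CL): 1:+C, 2:+C, 3:+B, 4:-C, 5:+C, 6:+B, 7:+A, 8:+B, 9:+B, 10:-B
Rule 3 (four of five consecutive points beyond the same 1σ limit) is satisfied at point 9.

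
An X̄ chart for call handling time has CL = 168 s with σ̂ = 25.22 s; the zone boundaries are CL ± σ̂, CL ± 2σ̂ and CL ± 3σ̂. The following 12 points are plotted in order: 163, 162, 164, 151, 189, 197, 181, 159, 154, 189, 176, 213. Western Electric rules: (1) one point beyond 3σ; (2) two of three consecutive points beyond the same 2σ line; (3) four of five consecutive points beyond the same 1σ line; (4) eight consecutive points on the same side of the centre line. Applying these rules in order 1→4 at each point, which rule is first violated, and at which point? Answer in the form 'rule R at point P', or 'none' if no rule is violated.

none

Zone of each point (C = within 1σ̂, B = 1σ̂–2σ̂, A = 2σ̂–3σ̂, * = beyond 3σ̂; sign = side of CL): 1:-C, 2:-C, 3:-C, 4:-C, 5:+C, 6:+B, 7:+C, 8:-C, 9:-C, 10:+C, 11:+C, 12:+B
No rule fires across all 12 points.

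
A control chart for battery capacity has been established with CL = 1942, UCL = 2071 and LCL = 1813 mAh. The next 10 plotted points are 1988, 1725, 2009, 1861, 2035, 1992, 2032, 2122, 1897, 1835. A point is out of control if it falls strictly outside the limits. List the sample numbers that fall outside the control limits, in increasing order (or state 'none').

2, 8

Compare each point to [1813, 2071]: sample 2 = 1725 < LCL; sample 8 = 2122 > UCL.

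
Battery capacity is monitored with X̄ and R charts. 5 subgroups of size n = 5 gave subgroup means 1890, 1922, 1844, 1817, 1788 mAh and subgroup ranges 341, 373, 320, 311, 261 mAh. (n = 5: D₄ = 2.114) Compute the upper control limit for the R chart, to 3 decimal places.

R̄ = (341 + 373 + 320 + 311 + 261) / 5 = 1606.0000 / 5 = 321.2000
UCL_R = D₄·R̄ = 2.114 × 321.2000 = 679.0168

679.017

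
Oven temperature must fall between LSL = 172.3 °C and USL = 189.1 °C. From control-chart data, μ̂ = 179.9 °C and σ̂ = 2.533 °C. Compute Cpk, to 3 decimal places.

Cpu = (USL − μ̂) / (3σ̂) = (189.1 − 179.9) / (3 × 2.533) = 1.2107; Cpl = (μ̂ − LSL) / (3σ̂) = (179.9 − 172.3) / (3 × 2.533) = 1.0001; Cpk = min(Cpu, Cpl) = 1.0001

1.000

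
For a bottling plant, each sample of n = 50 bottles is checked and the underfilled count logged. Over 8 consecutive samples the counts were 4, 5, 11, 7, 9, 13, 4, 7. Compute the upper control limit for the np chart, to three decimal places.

p̄ = Σdᵢ / (k·n) = 60 / (8 × 50) = 0.15000
UCL = np̄ + 3·√(np̄(1−p̄)) = 7.5000 + 3 × √(7.5000×0.85000) = 7.5000 + 3 × 2.5249 = 15.0746

15.075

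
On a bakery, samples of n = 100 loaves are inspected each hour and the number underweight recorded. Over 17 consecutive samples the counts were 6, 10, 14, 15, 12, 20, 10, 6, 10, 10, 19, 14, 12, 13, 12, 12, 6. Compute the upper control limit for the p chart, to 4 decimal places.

0.2151

p̄ = Σdᵢ / (k·n) = 201 / (17 × 100) = 0.11824
UCL = p̄ + 3·√(p̄(1−p̄)/n) = 0.11824 + 3 × √(0.11824×0.88176/100) = 0.11824 + 3 × 0.03229 = 0.21510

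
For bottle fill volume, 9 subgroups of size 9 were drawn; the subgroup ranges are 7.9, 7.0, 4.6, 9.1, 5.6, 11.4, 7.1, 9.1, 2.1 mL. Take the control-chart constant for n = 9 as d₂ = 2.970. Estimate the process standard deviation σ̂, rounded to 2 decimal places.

R̄ = (7.9 + 7.0 + 4.6 + 9.1 + 5.6 + 11.4 + 7.1 + 9.1 + 2.1) / 9 = 7.1000
σ̂ = R̄ / d₂ = 7.1000 / 2.970 = 2.3906

2.39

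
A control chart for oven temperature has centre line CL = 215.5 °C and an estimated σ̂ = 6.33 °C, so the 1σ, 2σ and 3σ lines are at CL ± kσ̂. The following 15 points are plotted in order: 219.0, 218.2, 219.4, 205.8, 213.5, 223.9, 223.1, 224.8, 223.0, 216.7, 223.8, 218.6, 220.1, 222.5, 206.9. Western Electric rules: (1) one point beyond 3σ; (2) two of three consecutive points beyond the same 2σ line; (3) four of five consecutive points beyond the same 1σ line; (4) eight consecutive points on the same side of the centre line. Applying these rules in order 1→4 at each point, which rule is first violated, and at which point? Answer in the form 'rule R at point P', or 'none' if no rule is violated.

Zone of each point (C = within 1σ̂, B = 1σ̂–2σ̂, A = 2σ̂–3σ̂, * = beyond 3σ̂; sign = side of CL): 1:+C, 2:+C, 3:+C, 4:-B, 5:-C, 6:+B, 7:+B, 8:+B, 9:+B, 10:+C, 11:+B, 12:+C, 13:+C, 14:+B, 15:-B
Rule 3 (four of five consecutive points beyond the same 1σ limit) is satisfied at point 9.

rule 3 at point 9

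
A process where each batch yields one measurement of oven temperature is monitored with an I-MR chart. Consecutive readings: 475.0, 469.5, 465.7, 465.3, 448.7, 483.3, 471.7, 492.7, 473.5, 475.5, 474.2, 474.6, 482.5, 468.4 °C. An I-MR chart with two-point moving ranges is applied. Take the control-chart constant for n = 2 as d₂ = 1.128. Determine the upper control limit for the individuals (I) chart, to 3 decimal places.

501.214

X̄ = (475.0 + 469.5 + 465.7 + 465.3 + 448.7 + 483.3 + 471.7 + 492.7 + 473.5 + 475.5 + 474.2 + 474.6 + 482.5 + 468.4) / 14 = 472.9000
Moving ranges: 5.5, 3.8, 0.4, 16.6, 34.6, 11.6, 21.0, 19.2, 2.0, 1.3, 0.4, 7.9, 14.1; M̄R̄ = 138.4000 / 13 = 10.6462
UCL = X̄ + 3·M̄R̄/d₂ = 472.9000 + 3 × 10.6462 / 1.128 = 501.2142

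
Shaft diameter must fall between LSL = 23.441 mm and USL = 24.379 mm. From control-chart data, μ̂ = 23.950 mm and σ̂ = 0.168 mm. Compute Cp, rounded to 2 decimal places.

Cp = (USL − LSL) / (6σ̂) = (24.379 − 23.441) / (6 × 0.168) = 0.9380 / 1.0080 = 0.9306

0.93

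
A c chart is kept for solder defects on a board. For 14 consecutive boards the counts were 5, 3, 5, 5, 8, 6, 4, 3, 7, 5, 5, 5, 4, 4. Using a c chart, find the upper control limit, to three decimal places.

11.589

c̄ = (5 + 3 + 5 + 5 + 8 + 6 + 4 + 3 + 7 + 5 + 5 + 5 + 4 + 4) / 14 = 69 / 14 = 4.9286
UCL = c̄ + 3√c̄ = 4.9286 + 3 × √4.9286 = 4.9286 + 3 × 2.2200 = 11.5887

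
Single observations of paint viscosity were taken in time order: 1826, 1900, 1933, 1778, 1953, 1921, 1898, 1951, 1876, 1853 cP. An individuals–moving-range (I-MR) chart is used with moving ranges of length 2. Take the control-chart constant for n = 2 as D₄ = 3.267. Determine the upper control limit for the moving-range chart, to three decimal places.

233.409

Moving ranges: 74, 33, 155, 175, 32, 23, 53, 75, 23; M̄R̄ = 643.0000 / 9 = 71.4444
UCL_MR = D₄·M̄R̄ = 3.267 × 71.4444 = 233.4090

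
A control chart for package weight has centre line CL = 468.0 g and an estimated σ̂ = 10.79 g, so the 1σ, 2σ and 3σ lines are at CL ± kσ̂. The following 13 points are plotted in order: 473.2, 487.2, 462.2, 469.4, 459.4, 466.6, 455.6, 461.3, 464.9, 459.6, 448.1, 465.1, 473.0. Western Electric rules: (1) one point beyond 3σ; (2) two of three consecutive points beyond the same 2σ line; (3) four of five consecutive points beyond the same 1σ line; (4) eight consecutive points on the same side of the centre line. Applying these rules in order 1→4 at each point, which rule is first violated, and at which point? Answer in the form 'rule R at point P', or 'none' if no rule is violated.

Zone of each point (C = within 1σ̂, B = 1σ̂–2σ̂, A = 2σ̂–3σ̂, * = beyond 3σ̂; sign = side of CL): 1:+C, 2:+B, 3:-C, 4:+C, 5:-C, 6:-C, 7:-B, 8:-C, 9:-C, 10:-C, 11:-B, 12:-C, 13:+C
Rule 4 (eight consecutive points on the same side of the centre line) is satisfied at point 12.

rule 4 at point 12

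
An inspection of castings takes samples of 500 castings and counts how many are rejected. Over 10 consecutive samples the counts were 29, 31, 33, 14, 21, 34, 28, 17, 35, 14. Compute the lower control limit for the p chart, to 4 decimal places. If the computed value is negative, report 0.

p̄ = Σdᵢ / (k·n) = 256 / (10 × 500) = 0.05120
LCL = p̄ − 3·√(p̄(1−p̄)/n) = 0.05120 − 3 × 0.00986 = 0.02163

0.0216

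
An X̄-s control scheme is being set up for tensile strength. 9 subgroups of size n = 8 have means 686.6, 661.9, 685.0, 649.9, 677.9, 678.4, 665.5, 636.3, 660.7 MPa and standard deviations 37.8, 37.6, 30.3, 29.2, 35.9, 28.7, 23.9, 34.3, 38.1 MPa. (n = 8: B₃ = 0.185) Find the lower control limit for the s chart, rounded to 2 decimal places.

s̄ = (37.8 + 37.6 + 30.3 + 29.2 + 35.9 + 28.7 + 23.9 + 34.3 + 38.1) / 9 = 32.8667
LCL_s = B₃·s̄ = 0.185 × 32.8667 = 6.0803

6.08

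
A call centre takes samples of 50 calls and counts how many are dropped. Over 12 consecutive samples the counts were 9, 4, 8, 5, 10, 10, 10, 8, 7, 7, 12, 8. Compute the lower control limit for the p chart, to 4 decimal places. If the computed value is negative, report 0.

0.0065

p̄ = Σdᵢ / (k·n) = 98 / (12 × 50) = 0.16333
LCL = p̄ − 3·√(p̄(1−p̄)/n) = 0.16333 − 3 × 0.05228 = 0.00650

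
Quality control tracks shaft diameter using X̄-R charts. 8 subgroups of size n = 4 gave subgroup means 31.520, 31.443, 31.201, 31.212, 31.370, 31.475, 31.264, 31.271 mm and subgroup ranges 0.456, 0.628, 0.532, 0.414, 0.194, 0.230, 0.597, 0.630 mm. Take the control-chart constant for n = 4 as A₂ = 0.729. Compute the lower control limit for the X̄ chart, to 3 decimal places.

31.009

X̄̄ = (31.520 + 31.443 + 31.201 + 31.212 + 31.370 + 31.475 + 31.264 + 31.271) / 8 = 250.7560 / 8 = 31.3445
R̄ = (0.456 + 0.628 + 0.532 + 0.414 + 0.194 + 0.230 + 0.597 + 0.630) / 8 = 3.6810 / 8 = 0.4601
LCL = X̄̄ − A₂·R̄ = 31.3445 − 0.729 × 0.4601 = 31.0091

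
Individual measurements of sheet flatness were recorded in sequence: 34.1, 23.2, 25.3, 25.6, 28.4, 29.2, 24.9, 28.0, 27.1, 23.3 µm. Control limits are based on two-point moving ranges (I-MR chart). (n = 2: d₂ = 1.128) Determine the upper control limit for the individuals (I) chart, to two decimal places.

35.48

X̄ = (34.1 + 23.2 + 25.3 + 25.6 + 28.4 + 29.2 + 24.9 + 28.0 + 27.1 + 23.3) / 10 = 26.9100
Moving ranges: 10.9, 2.1, 0.3, 2.8, 0.8, 4.3, 3.1, 0.9, 3.8; M̄R̄ = 29.0000 / 9 = 3.2222
UCL = X̄ + 3·M̄R̄/d₂ = 26.9100 + 3 × 3.2222 / 1.128 = 35.4797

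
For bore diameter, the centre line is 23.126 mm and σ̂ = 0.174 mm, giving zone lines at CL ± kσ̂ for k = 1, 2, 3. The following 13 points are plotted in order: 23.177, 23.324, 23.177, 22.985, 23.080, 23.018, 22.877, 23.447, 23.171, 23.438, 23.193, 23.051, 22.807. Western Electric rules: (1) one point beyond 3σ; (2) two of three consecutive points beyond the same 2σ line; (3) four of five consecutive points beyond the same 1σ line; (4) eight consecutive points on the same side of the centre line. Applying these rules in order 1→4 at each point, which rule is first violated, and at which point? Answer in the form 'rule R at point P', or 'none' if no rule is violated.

none

Zone of each point (C = within 1σ̂, B = 1σ̂–2σ̂, A = 2σ̂–3σ̂, * = beyond 3σ̂; sign = side of CL): 1:+C, 2:+B, 3:+C, 4:-C, 5:-C, 6:-C, 7:-B, 8:+B, 9:+C, 10:+B, 11:+C, 12:-C, 13:-B
No rule fires across all 13 points.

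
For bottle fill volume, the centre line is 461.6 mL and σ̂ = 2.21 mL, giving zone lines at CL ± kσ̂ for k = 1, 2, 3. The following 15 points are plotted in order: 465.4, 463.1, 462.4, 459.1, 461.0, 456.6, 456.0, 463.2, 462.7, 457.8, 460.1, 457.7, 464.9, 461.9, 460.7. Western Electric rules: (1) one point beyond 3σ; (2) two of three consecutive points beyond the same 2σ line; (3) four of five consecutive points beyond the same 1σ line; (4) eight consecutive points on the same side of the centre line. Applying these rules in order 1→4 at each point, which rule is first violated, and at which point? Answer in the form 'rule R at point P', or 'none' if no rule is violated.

Zone of each point (C = within 1σ̂, B = 1σ̂–2σ̂, A = 2σ̂–3σ̂, * = beyond 3σ̂; sign = side of CL): 1:+B, 2:+C, 3:+C, 4:-B, 5:-C, 6:-A, 7:-A, 8:+C, 9:+C, 10:-B, 11:-C, 12:-B, 13:+B, 14:+C, 15:-C
Rule 2 (two of three consecutive points beyond the same 2σ limit) is satisfied at point 7.

rule 2 at point 7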